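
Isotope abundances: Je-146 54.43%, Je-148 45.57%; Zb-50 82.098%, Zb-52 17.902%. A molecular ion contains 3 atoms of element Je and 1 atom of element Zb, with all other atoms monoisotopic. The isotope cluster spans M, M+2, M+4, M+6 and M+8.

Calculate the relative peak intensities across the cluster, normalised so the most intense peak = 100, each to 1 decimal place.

Element Je pattern (n=3): 0.16125567 : 0.40502045 : 0.33909208 : 0.0946318
Element Zb pattern (n=1): 0.82098 : 0.17902
Convolve the two distributions (both contribute in 2-u steps):
  M: 0.16125567×0.82098 = 0.132388
  M+2: 0.16125567×0.17902 + 0.40502045×0.82098 = 0.361382
  M+4: 0.40502045×0.17902 + 0.33909208×0.82098 = 0.350895
  M+6: 0.33909208×0.17902 + 0.0946318×0.82098 = 0.138395
  M+8: 0.0946318×0.17902 = 0.016941
Scale to base peak (0.361382) = 100: 36.6 : 100.0 : 97.1 : 38.3 : 4.7

36.6 : 100.0 : 97.1 : 38.3 : 4.7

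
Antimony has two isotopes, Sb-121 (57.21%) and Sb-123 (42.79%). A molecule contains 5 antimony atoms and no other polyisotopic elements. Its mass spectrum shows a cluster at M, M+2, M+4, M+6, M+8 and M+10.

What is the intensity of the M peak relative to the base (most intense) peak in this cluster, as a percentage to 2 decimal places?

(0.5721 + 0.4279)^5 gives M 0.0613, M+2 0.2292, M+4 0.3428, M+6 0.2564, M+8 0.0959, M+10 0.0143; the largest is M+4.
P(M+4) = C(5,2) × 0.5721^3 × 0.4279^2 = 10 × 0.18724742 × 0.18309841 = 0.342847 (base)
P(M) = C(5,0) × 0.5721^5 × 0.4279^0 = 1 × 0.06128578 × 1.0000 = 0.061286
Relative intensity = 0.061286 / 0.342847 × 100 = 17.88

17.88%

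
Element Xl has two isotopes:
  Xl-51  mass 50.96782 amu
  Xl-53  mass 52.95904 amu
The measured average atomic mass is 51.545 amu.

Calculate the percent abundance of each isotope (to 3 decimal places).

Xl-51: 71.014%, Xl-53: 28.986%

With x = fraction of Xl-51 (so Xl-53 is 1 − x):
50.96782·x + 52.95904·(1 − x) = 51.545
(50.96782 − 52.95904)·x = 51.545 − 52.95904
x = -1.41404 / -1.99122 = 0.71014 → 71.014% Xl-51, 28.986% Xl-53.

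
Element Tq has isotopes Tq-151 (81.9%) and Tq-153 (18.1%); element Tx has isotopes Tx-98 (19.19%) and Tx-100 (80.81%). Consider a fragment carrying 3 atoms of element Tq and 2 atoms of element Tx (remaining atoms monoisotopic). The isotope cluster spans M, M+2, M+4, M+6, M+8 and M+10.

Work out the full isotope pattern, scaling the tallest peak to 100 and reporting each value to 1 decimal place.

4.3 : 38.7 : 100.0 : 55.4 : 11.5 : 0.8

Element Tq pattern (n=3): 0.54935326 : 0.36422322 : 0.08049378 : 0.00592974
Element Tx pattern (n=2): 0.03682561 : 0.31014878 : 0.65302561
Convolve the two distributions (both contribute in 2-u steps):
  M: 0.54935326×0.03682561 = 0.020230
  M+2: 0.54935326×0.31014878 + 0.36422322×0.03682561 = 0.183794
  M+4: 0.54935326×0.65302561 + 0.36422322×0.31014878 + 0.08049378×0.03682561 = 0.474669
  M+6: 0.36422322×0.65302561 + 0.08049378×0.31014878 + 0.00592974×0.03682561 = 0.263031
  M+8: 0.08049378×0.65302561 + 0.00592974×0.31014878 = 0.054404
  M+10: 0.00592974×0.65302561 = 0.003872
Scale to base peak (0.474669) = 100: 4.3 : 38.7 : 100.0 : 55.4 : 11.5 : 0.8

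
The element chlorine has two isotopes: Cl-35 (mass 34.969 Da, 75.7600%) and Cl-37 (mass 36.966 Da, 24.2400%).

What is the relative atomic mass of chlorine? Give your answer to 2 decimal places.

The abundance-weighted mean is 0.757600 × 34.969 + 0.242400 × 36.966
= 26.4925 + 8.9606 = 35.4531 Da

35.45 Da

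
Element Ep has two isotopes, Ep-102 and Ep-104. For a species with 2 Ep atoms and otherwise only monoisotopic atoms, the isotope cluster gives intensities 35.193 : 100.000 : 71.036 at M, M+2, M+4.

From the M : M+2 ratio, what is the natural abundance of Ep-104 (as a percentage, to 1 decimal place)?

Write p for the Ep-102 fraction. I(M+2)/I(M) = [C(2,1)·p^1·(1−p)] / p^2 = 2·(1−p)/p = 100.000/35.193 = 2.8415
(1−p)/p = 2.8415/2 = 1.4207  ⇒  p = 1/(1 + 1.4207) = 0.4131
Ep-102: 41.3%, Ep-104: 58.7%.

58.7%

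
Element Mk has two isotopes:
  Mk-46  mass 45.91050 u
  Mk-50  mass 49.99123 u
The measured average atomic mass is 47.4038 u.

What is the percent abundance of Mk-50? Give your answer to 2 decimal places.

36.59%

With x = fraction of Mk-46 (so Mk-50 is 1 − x):
45.91050·x + 49.99123·(1 − x) = 47.4038
(45.91050 − 49.99123)·x = 47.4038 − 49.99123
x = -2.58743 / -4.08073 = 0.63406 → 63.41% Mk-46, 36.59% Mk-50.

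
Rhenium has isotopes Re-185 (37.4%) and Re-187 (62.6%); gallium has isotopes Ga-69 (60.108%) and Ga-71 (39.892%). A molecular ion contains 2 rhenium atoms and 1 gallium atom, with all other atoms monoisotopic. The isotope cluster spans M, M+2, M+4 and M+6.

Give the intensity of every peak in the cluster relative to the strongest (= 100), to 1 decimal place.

Rhenium pattern (n=2): 0.139876 : 0.468248 : 0.391876
Gallium pattern (n=1): 0.60108 : 0.39892
Convolve the two distributions (both contribute in 2-u steps):
  M: 0.139876×0.60108 = 0.084077
  M+2: 0.139876×0.39892 + 0.468248×0.60108 = 0.337254
  M+4: 0.468248×0.39892 + 0.391876×0.60108 = 0.422342
  M+6: 0.391876×0.39892 = 0.156327
Scale to base peak (0.422342) = 100: 19.9 : 79.9 : 100.0 : 37.0

19.9 : 79.9 : 100.0 : 37.0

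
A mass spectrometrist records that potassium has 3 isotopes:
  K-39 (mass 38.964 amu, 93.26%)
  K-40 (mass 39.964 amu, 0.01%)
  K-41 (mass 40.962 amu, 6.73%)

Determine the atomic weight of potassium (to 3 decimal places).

39.099 amu

Ar = Σ fᵢ·mᵢ = 0.9326 × 38.964 + 0.0001 × 39.964 + 0.0673 × 40.962
= 36.3378 + 0.0040 + 2.7567 = 39.0985 amu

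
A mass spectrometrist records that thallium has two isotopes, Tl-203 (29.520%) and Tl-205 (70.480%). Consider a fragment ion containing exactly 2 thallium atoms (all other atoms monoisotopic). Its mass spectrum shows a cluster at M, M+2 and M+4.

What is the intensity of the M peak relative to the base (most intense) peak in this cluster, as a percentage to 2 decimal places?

(0.29520 + 0.70480)^2 gives M 0.0871, M+2 0.4161, M+4 0.4967; the largest is M+4.
P(M+4) = C(2,2) × 0.29520^0 × 0.70480^2 = 1 × 1.0000 × 0.49674304 = 0.496743 (base)
P(M) = C(2,0) × 0.29520^2 × 0.70480^0 = 1 × 0.08714304 × 1.0000 = 0.087143
Relative intensity = 0.087143 / 0.496743 × 100 = 17.54

17.54%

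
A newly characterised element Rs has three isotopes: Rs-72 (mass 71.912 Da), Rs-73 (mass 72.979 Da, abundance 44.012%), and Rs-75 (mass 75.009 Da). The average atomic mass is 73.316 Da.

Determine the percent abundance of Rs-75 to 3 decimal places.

The remaining 55.988% is split between Rs-72 (fraction x) and Rs-75 (fraction 0.55988 − x).
Substituting: 71.912x + 75.009(0.55988 − x) = 41.19648252
(71.912 − 75.009)x = -0.7995564  ⇒  x = 0.25817, y = 0.30171
Rs-72: 25.817%, Rs-75: 30.171%.

30.171%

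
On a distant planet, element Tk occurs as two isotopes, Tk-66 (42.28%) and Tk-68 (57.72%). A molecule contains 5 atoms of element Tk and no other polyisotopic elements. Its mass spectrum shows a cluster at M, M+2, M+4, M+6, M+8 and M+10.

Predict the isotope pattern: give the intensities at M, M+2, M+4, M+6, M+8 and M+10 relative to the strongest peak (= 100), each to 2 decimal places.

3.93 : 26.83 : 73.25 : 100.00 : 68.26 : 18.64

The 5 Tk atoms are independent, so intensities follow the terms of (0.4228 + 0.5772)^5.
P(M) = 0.4228^5 = 0.013511
P(M+2) = 5 × 0.4228^4 × 0.5772^1 = 0.092222
P(M+4) = 10 × 0.4228^3 × 0.5772^2 = 0.251801
P(M+6) = 10 × 0.4228^2 × 0.5772^3 = 0.343755
P(M+8) = 5 × 0.4228^1 × 0.5772^4 = 0.234644
P(M+10) = 0.5772^5 = 0.064067
The M+6 peak is largest (0.343755); scaling to 100 gives 3.93 : 26.83 : 73.25 : 100.00 : 68.26 : 18.64.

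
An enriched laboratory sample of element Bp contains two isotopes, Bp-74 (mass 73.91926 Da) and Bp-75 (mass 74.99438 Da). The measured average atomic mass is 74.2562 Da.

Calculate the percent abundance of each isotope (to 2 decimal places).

Writing the weighted mean with unknown fraction x of Bp-74:
73.91926·x + 74.99438·(1 − x) = 74.2562
(73.91926 − 74.99438)·x = 74.2562 − 74.99438
x = -0.73818 / -1.07512 = 0.68660 → 68.66% Bp-74, 31.34% Bp-75.

Bp-74: 68.66%, Bp-75: 31.34%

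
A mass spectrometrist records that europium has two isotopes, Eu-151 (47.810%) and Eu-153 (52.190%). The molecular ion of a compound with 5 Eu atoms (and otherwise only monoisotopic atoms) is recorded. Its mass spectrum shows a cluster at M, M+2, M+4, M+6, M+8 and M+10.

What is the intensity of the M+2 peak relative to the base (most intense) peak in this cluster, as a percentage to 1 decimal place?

Term probabilities: M 0.0250, M+2 0.1363, M+4 0.2977, M+6 0.3249, M+8 0.1774, M+10 0.0387. Base peak = M+6.
P(M+6) = C(5,3) × 0.47810^2 × 0.52190^3 = 10 × 0.22857961 × 0.14215492 = 0.324937 (base)
P(M+2) = C(5,1) × 0.47810^4 × 0.52190^1 = 5 × 0.05224864 × 0.5219 = 0.136343
Relative intensity = 0.136343 / 0.324937 × 100 = 42.0

42.0%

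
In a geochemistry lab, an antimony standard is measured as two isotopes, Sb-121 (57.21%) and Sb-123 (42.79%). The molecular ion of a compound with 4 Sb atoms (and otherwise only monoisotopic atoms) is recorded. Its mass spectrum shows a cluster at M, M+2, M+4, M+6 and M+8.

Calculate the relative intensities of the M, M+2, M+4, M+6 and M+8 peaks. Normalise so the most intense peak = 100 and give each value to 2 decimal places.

Each Sb atom is independently Sb-121 (p = 0.5721) or Sb-123 (q = 0.4279); the cluster is the binomial expansion (p + q)^4.
P(M) = 0.5721^4 = 0.107124
P(M+2) = 4 × 0.5721^3 × 0.4279^1 = 0.320493
P(M+4) = 6 × 0.5721^2 × 0.4279^2 = 0.359567
P(M+6) = 4 × 0.5721^1 × 0.4279^3 = 0.179291
P(M+8) = 0.4279^4 = 0.033525
The M+4 peak is largest (0.359567); scaling to 100 gives 29.79 : 89.13 : 100.00 : 49.86 : 9.32.

29.79 : 89.13 : 100.00 : 49.86 : 9.32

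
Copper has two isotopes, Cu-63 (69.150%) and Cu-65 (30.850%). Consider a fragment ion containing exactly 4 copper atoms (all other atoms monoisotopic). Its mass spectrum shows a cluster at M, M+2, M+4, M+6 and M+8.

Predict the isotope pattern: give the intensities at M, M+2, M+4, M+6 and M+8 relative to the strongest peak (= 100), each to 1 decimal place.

56.0 : 100.0 : 66.9 : 19.9 : 2.2

Each Cu atom is independently Cu-63 (p = 0.69150) or Cu-65 (q = 0.30850); the cluster is the binomial expansion (p + q)^4.
P(M) = 0.69150^4 = 0.228649
P(M+2) = 4 × 0.69150^3 × 0.30850^1 = 0.408030
P(M+4) = 6 × 0.69150^2 × 0.30850^2 = 0.273052
P(M+6) = 4 × 0.69150^1 × 0.30850^3 = 0.081212
P(M+8) = 0.30850^4 = 0.009058
The M+2 peak is largest (0.408030); scaling to 100 gives 56.0 : 100.0 : 66.9 : 19.9 : 2.2.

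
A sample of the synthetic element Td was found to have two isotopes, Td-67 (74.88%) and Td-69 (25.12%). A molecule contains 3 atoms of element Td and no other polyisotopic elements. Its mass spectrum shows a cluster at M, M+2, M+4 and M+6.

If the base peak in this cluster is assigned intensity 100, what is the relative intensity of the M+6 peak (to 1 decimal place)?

Term probabilities: M 0.4199, M+2 0.4225, M+4 0.1418, M+6 0.0159. Base peak = M+2.
P(M+2) = C(3,1) × 0.7488^2 × 0.2512^1 = 3 × 0.56070144 × 0.2512 = 0.422545 (base)
P(M+6) = C(3,3) × 0.7488^0 × 0.2512^3 = 1 × 1.0000 × 0.01585108 = 0.015851
Relative intensity = 0.015851 / 0.422545 × 100 = 3.8

3.8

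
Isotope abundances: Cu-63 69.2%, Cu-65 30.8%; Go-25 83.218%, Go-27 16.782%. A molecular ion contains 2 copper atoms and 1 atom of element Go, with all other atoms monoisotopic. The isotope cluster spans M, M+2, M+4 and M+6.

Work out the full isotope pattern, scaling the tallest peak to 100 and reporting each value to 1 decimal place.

91.6 : 100.0 : 34.6 : 3.7

Copper pattern (n=2): 0.478864 : 0.426272 : 0.094864
Element Go pattern (n=1): 0.83218 : 0.16782
Convolve the two distributions (both contribute in 2-u steps):
  M: 0.478864×0.83218 = 0.398501
  M+2: 0.478864×0.16782 + 0.426272×0.83218 = 0.435098
  M+4: 0.426272×0.16782 + 0.094864×0.83218 = 0.150481
  M+6: 0.094864×0.16782 = 0.015920
Scale to base peak (0.435098) = 100: 91.6 : 100.0 : 34.6 : 3.7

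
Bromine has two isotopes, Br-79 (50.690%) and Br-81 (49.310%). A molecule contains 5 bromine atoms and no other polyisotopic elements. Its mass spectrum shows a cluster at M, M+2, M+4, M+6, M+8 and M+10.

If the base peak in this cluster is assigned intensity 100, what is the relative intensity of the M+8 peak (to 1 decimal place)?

Binomial terms of (0.50690 + 0.49310)^5: M 0.0335, M+2 0.1628, M+4 0.3167, M+6 0.3081, M+8 0.1498, M+10 0.0292 → M+4 is the base peak.
P(M+4) = C(5,2) × 0.50690^3 × 0.49310^2 = 10 × 0.13024674 × 0.24314761 = 0.316692 (base)
P(M+8) = C(5,4) × 0.50690^1 × 0.49310^4 = 5 × 0.5069 × 0.05912076 = 0.149842
Relative intensity = 0.149842 / 0.316692 × 100 = 47.3

47.3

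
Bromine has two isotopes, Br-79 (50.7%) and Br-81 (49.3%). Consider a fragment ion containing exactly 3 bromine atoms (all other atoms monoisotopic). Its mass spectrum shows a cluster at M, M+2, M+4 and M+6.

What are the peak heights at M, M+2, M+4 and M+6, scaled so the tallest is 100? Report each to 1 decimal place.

34.3 : 100.0 : 97.2 : 31.5

Each Br atom is independently Br-79 (p = 0.507) or Br-81 (q = 0.493); the cluster is the binomial expansion (p + q)^3.
P(M) = 0.507^3 = 0.130324
P(M+2) = 3 × 0.507^2 × 0.493^1 = 0.380175
P(M+4) = 3 × 0.507^1 × 0.493^2 = 0.369678
P(M+6) = 0.493^3 = 0.119823
The M+2 peak is largest (0.380175); scaling to 100 gives 34.3 : 100.0 : 97.2 : 31.5.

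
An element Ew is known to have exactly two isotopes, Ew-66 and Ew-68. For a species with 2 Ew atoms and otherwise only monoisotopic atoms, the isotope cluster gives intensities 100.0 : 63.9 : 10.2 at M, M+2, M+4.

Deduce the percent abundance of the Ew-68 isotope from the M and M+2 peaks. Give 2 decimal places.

Write p for the Ew-66 fraction. I(M+2)/I(M) = [C(2,1)·p^1·(1−p)] / p^2 = 2·(1−p)/p = 63.9/100.0 = 0.6390
(1−p)/p = 0.6390/2 = 0.3195  ⇒  p = 1/(1 + 0.3195) = 0.7579
Ew-66: 75.79%, Ew-68: 24.21%.

24.21%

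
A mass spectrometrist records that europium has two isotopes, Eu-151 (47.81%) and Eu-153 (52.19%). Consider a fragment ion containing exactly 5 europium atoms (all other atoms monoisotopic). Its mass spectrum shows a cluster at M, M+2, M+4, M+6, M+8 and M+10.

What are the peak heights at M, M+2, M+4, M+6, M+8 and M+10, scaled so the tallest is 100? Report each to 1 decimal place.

7.7 : 42.0 : 91.6 : 100.0 : 54.6 : 11.9

Each Eu atom is independently Eu-151 (p = 0.4781) or Eu-153 (q = 0.5219); the cluster is the binomial expansion (p + q)^5.
P(M) = 0.4781^5 = 0.024980
P(M+2) = 5 × 0.4781^4 × 0.5219^1 = 0.136343
P(M+4) = 10 × 0.4781^3 × 0.5219^2 = 0.297667
P(M+6) = 10 × 0.4781^2 × 0.5219^3 = 0.324937
P(M+8) = 5 × 0.4781^1 × 0.5219^4 = 0.177353
P(M+10) = 0.5219^5 = 0.038720
The M+6 peak is largest (0.324937); scaling to 100 gives 7.7 : 42.0 : 91.6 : 100.0 : 54.6 : 11.9.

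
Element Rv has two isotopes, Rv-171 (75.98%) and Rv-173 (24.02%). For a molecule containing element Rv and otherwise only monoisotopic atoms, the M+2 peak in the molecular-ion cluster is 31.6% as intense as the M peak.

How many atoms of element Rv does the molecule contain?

1

The M+2/M ratio from n Rv atoms is n · q/p = n · 0.2402/0.7598.
n = 0.316 × 0.7598/0.2402 = 1.00 ≈ 1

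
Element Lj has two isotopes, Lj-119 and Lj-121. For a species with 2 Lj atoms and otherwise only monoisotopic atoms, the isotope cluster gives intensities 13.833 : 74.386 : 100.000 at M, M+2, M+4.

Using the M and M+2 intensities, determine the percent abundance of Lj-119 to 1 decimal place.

27.1%

Write p for the Lj-119 fraction. I(M+2)/I(M) = [C(2,1)·p^1·(1−p)] / p^2 = 2·(1−p)/p = 74.386/13.833 = 5.3774
(1−p)/p = 5.3774/2 = 2.6887  ⇒  p = 1/(1 + 2.6887) = 0.2711
Lj-119: 27.1%, Lj-121: 72.9%.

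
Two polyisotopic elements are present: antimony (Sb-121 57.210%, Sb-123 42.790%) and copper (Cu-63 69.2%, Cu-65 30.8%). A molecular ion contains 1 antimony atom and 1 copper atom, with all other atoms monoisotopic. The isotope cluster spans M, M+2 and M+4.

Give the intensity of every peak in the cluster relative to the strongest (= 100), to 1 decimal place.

83.8 : 100.0 : 27.9

Antimony pattern (n=1): 0.5721 : 0.4279
Copper pattern (n=1): 0.6920 : 0.3080
Convolve the two distributions (both contribute in 2-u steps):
  M: 0.5721×0.6920 = 0.395893
  M+2: 0.5721×0.3080 + 0.4279×0.6920 = 0.472314
  M+4: 0.4279×0.3080 = 0.131793
Scale to base peak (0.472314) = 100: 83.8 : 100.0 : 27.9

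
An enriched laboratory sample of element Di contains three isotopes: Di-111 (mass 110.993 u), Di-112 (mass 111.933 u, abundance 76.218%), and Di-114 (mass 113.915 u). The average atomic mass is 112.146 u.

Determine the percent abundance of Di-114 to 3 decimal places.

The remaining 23.782% is split between Di-111 (fraction x) and Di-114 (fraction 0.23782 − x).
Substituting: 110.993x + 113.915(0.23782 − x) = 26.83290606
(110.993 − 113.915)x = -0.25835924  ⇒  x = 0.08842, y = 0.14940
Di-111: 8.842%, Di-114: 14.940%.

14.940%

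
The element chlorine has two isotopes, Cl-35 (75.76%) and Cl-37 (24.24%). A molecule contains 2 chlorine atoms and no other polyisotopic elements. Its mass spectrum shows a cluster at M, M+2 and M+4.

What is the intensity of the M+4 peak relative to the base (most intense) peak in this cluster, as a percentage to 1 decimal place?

(0.7576 + 0.2424)^2 gives M 0.5740, M+2 0.3673, M+4 0.0588; the largest is M.
P(M) = C(2,0) × 0.7576^2 × 0.2424^0 = 1 × 0.57395776 × 1.0000 = 0.573958 (base)
P(M+4) = C(2,2) × 0.7576^0 × 0.2424^2 = 1 × 1.0000 × 0.05875776 = 0.058758
Relative intensity = 0.058758 / 0.573958 × 100 = 10.2

10.2%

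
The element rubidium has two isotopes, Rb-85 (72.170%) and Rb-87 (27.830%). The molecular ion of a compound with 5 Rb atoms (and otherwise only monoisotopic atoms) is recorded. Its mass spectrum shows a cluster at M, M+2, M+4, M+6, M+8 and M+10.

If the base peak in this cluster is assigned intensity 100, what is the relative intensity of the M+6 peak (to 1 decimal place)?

29.7

(0.72170 + 0.27830)^5 gives M 0.1958, M+2 0.3775, M+4 0.2911, M+6 0.1123, M+8 0.0216, M+10 0.0017; the largest is M+2.
P(M+2) = C(5,1) × 0.72170^4 × 0.27830^1 = 5 × 0.27128565 × 0.2783 = 0.377494 (base)
P(M+6) = C(5,3) × 0.72170^2 × 0.27830^3 = 10 × 0.52085089 × 0.02155458 = 0.112267
Relative intensity = 0.112267 / 0.377494 × 100 = 29.7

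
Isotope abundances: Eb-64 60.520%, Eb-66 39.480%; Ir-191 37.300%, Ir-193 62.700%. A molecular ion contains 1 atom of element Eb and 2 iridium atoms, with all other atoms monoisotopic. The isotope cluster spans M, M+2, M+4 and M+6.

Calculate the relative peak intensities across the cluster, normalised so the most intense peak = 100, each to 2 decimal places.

Element Eb pattern (n=1): 0.6052 : 0.3948
Iridium pattern (n=2): 0.139129 : 0.467742 : 0.393129
Convolve the two distributions (both contribute in 2-u steps):
  M: 0.6052×0.139129 = 0.084201
  M+2: 0.6052×0.467742 + 0.3948×0.139129 = 0.338006
  M+4: 0.6052×0.393129 + 0.3948×0.467742 = 0.422586
  M+6: 0.3948×0.393129 = 0.155207
Scale to base peak (0.422586) = 100: 19.93 : 79.99 : 100.00 : 36.73

19.93 : 79.99 : 100.00 : 36.73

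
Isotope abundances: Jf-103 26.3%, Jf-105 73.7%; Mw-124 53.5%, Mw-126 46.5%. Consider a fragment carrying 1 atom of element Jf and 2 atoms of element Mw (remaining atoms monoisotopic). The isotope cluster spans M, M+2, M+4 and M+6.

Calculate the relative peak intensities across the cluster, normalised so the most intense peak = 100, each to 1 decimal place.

17.8 : 80.7 : 100.0 : 37.6

Element Jf pattern (n=1): 0.2630 : 0.7370
Element Mw pattern (n=2): 0.286225 : 0.49755 : 0.216225
Convolve the two distributions (both contribute in 2-u steps):
  M: 0.2630×0.286225 = 0.075277
  M+2: 0.2630×0.49755 + 0.7370×0.286225 = 0.341803
  M+4: 0.2630×0.216225 + 0.7370×0.49755 = 0.423562
  M+6: 0.7370×0.216225 = 0.159358
Scale to base peak (0.423562) = 100: 17.8 : 80.7 : 100.0 : 37.6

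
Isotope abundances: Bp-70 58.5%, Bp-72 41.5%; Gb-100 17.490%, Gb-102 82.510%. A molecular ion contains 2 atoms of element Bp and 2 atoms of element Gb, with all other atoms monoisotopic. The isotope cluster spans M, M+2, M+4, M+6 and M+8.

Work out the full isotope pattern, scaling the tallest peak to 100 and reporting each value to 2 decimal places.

Element Bp pattern (n=2): 0.342225 : 0.48555 : 0.172225
Element Gb pattern (n=2): 0.03059001 : 0.28861998 : 0.68079001
Convolve the two distributions (both contribute in 2-u steps):
  M: 0.342225×0.03059001 = 0.010469
  M+2: 0.342225×0.28861998 + 0.48555×0.03059001 = 0.113626
  M+4: 0.342225×0.68079001 + 0.48555×0.28861998 + 0.172225×0.03059001 = 0.378391
  M+6: 0.48555×0.68079001 + 0.172225×0.28861998 = 0.380265
  M+8: 0.172225×0.68079001 = 0.117249
Scale to base peak (0.380265) = 100: 2.75 : 29.88 : 99.51 : 100.00 : 30.83

2.75 : 29.88 : 99.51 : 100.00 : 30.83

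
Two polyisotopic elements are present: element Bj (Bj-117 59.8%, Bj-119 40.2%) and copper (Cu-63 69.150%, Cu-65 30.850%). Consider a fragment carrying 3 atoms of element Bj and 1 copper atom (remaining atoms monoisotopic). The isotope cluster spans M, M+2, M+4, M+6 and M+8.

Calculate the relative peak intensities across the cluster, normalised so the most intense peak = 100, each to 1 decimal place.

40.6 : 100.0 : 91.6 : 36.9 : 5.5

Element Bj pattern (n=3): 0.21384719 : 0.43127042 : 0.28991758 : 0.06496481
Copper pattern (n=1): 0.6915 : 0.3085
Convolve the two distributions (both contribute in 2-u steps):
  M: 0.21384719×0.6915 = 0.147875
  M+2: 0.21384719×0.3085 + 0.43127042×0.6915 = 0.364195
  M+4: 0.43127042×0.3085 + 0.28991758×0.6915 = 0.333525
  M+6: 0.28991758×0.3085 + 0.06496481×0.6915 = 0.134363
  M+8: 0.06496481×0.3085 = 0.020042
Scale to base peak (0.364195) = 100: 40.6 : 100.0 : 91.6 : 36.9 : 5.5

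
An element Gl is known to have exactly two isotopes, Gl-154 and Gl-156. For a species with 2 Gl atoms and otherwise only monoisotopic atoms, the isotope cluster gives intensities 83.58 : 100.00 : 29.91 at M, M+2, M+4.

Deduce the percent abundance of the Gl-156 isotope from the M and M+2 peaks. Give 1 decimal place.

37.4%

Write p for the Gl-154 fraction. I(M+2)/I(M) = [C(2,1)·p^1·(1−p)] / p^2 = 2·(1−p)/p = 100.00/83.58 = 1.1965
(1−p)/p = 1.1965/2 = 0.5982  ⇒  p = 1/(1 + 0.5982) = 0.6257
Gl-154: 62.6%, Gl-156: 37.4%.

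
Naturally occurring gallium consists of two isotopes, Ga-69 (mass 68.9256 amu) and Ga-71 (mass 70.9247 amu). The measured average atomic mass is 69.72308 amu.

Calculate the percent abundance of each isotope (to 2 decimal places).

Writing the weighted mean with unknown fraction x of Ga-69:
68.9256·x + 70.9247·(1 − x) = 69.72308
(68.9256 − 70.9247)·x = 69.72308 − 70.9247
x = -1.20162 / -1.9991 = 0.60108 → 60.11% Ga-69, 39.89% Ga-71.

Ga-69: 60.11%, Ga-71: 39.89%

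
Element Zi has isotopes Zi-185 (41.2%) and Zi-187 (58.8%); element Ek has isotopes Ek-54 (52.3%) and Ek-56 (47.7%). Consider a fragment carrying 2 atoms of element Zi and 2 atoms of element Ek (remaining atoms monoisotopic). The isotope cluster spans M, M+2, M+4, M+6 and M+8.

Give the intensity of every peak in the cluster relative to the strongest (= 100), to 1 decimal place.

Element Zi pattern (n=2): 0.169744 : 0.484512 : 0.345744
Element Ek pattern (n=2): 0.273529 : 0.498942 : 0.227529
Convolve the two distributions (both contribute in 2-u steps):
  M: 0.169744×0.273529 = 0.046430
  M+2: 0.169744×0.498942 + 0.484512×0.273529 = 0.217220
  M+4: 0.169744×0.227529 + 0.484512×0.498942 + 0.345744×0.273529 = 0.374936
  M+6: 0.484512×0.227529 + 0.345744×0.498942 = 0.282747
  M+8: 0.345744×0.227529 = 0.078667
Scale to base peak (0.374936) = 100: 12.4 : 57.9 : 100.0 : 75.4 : 21.0

12.4 : 57.9 : 100.0 : 75.4 : 21.0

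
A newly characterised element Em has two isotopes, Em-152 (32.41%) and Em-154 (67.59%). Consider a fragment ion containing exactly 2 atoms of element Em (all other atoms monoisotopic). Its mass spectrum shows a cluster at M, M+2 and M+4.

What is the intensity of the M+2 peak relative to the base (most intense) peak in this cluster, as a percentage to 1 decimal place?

95.9%

Term probabilities: M 0.1050, M+2 0.4381, M+4 0.4568. Base peak = M+4.
P(M+4) = C(2,2) × 0.3241^0 × 0.6759^2 = 1 × 1.0000 × 0.45684081 = 0.456841 (base)
P(M+2) = C(2,1) × 0.3241^1 × 0.6759^1 = 2 × 0.3241 × 0.6759 = 0.438118
Relative intensity = 0.438118 / 0.456841 × 100 = 95.9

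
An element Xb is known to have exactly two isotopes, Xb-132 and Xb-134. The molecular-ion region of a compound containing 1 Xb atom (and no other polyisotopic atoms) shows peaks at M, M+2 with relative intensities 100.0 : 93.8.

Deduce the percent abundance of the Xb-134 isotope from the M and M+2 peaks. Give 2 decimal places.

48.40%

Write p for the Xb-132 fraction. I(M+2)/I(M) = [C(1,1)·p^0·(1−p)] / p^1 = 1·(1−p)/p = 93.8/100.0 = 0.9380
(1−p)/p = 0.9380/1 = 0.9380  ⇒  p = 1/(1 + 0.9380) = 0.5160
Xb-132: 51.60%, Xb-134: 48.40%.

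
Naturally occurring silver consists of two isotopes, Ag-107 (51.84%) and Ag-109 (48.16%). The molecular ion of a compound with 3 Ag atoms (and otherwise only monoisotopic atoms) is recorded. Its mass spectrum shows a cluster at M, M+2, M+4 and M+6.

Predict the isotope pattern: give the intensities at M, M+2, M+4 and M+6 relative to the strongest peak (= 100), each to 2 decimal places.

35.88 : 100.00 : 92.90 : 28.77

Expanding (0.5184 + 0.4816)^3:
P(M) = 0.5184^3 = 0.139314
P(M+2) = 3 × 0.5184^2 × 0.4816^1 = 0.388273
P(M+4) = 3 × 0.5184^1 × 0.4816^2 = 0.360711
P(M+6) = 0.4816^3 = 0.111702
The M+2 peak is largest (0.388273); scaling to 100 gives 35.88 : 100.00 : 92.90 : 28.77.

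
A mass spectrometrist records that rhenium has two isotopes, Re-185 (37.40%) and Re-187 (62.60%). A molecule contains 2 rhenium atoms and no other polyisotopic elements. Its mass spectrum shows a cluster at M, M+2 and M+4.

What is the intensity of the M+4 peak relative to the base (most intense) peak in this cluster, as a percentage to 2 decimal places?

Term probabilities: M 0.1399, M+2 0.4682, M+4 0.3919. Base peak = M+2.
P(M+2) = C(2,1) × 0.3740^1 × 0.6260^1 = 2 × 0.3740 × 0.6260 = 0.468248 (base)
P(M+4) = C(2,2) × 0.3740^0 × 0.6260^2 = 1 × 1.0000 × 0.391876 = 0.391876
Relative intensity = 0.391876 / 0.468248 × 100 = 83.69

83.69%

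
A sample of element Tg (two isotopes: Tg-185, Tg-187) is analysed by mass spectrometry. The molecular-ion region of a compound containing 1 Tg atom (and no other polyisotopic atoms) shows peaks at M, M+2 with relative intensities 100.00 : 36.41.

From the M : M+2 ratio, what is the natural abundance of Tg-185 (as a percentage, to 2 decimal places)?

73.31%

If p is the fraction of Tg that is Tg-185, then I(M+2)/I(M) = [C(1,1)·p^0·(1−p)] / p^1 = 1·(1−p)/p = 36.41/100.00 = 0.3641
(1−p)/p = 0.3641/1 = 0.3641  ⇒  p = 1/(1 + 0.3641) = 0.7331
Tg-185: 73.31%, Tg-187: 26.69%.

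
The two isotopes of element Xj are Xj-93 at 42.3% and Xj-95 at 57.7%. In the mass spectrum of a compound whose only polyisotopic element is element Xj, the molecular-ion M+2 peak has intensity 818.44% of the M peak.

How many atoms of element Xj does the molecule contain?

6

With n Xj atoms, P(M+2)/P(M) = C(n,1)·p^(n−1)q / p^n = n·q/p = n · 0.577/0.423.
n = 8.1844 × 0.423/0.577 = 6.00 ≈ 6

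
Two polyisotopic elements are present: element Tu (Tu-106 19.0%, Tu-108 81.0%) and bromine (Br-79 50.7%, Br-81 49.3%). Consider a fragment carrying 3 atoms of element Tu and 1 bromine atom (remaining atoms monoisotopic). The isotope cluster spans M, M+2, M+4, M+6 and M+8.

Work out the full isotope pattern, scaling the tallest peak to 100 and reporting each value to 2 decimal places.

Element Tu pattern (n=3): 0.006859 : 0.087723 : 0.373977 : 0.531441
Bromine pattern (n=1): 0.5070 : 0.4930
Convolve the two distributions (both contribute in 2-u steps):
  M: 0.006859×0.5070 = 0.003478
  M+2: 0.006859×0.4930 + 0.087723×0.5070 = 0.047857
  M+4: 0.087723×0.4930 + 0.373977×0.5070 = 0.232854
  M+6: 0.373977×0.4930 + 0.531441×0.5070 = 0.453811
  M+8: 0.531441×0.4930 = 0.262000
Scale to base peak (0.453811) = 100: 0.77 : 10.55 : 51.31 : 100.00 : 57.73

0.77 : 10.55 : 51.31 : 100.00 : 57.73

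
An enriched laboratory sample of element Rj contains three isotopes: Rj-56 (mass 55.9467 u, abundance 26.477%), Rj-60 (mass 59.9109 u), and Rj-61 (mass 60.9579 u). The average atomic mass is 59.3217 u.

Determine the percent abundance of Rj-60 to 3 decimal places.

Let x and y be the fractions of Rj-60 and Rj-61. Then x + y = 1 − 0.26477 = 0.73523 and 59.9109x + 60.9579y = 59.3217 − 0.26477×55.9467 = 44.508692241.
Substituting: 59.9109x + 60.9579(0.73523 − x) = 44.508692241
(59.9109 − 60.9579)x = -0.309384576  ⇒  x = 0.29550, y = 0.43973
Rj-60: 29.550%, Rj-61: 43.973%.

29.550%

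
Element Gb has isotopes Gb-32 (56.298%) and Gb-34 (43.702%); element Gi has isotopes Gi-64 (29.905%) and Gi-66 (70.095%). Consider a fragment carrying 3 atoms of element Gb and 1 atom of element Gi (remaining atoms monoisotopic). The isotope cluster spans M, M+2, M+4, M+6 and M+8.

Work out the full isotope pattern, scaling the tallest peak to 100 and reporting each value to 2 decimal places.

Element Gb pattern (n=3): 0.17843453 : 0.41553585 : 0.32256471 : 0.08346491
Element Gi pattern (n=1): 0.29905 : 0.70095
Convolve the two distributions (both contribute in 2-u steps):
  M: 0.17843453×0.29905 = 0.053361
  M+2: 0.17843453×0.70095 + 0.41553585×0.29905 = 0.249340
  M+4: 0.41553585×0.70095 + 0.32256471×0.29905 = 0.387733
  M+6: 0.32256471×0.70095 + 0.08346491×0.29905 = 0.251062
  M+8: 0.08346491×0.70095 = 0.058505
Scale to base peak (0.387733) = 100: 13.76 : 64.31 : 100.00 : 64.75 : 15.09

13.76 : 64.31 : 100.00 : 64.75 : 15.09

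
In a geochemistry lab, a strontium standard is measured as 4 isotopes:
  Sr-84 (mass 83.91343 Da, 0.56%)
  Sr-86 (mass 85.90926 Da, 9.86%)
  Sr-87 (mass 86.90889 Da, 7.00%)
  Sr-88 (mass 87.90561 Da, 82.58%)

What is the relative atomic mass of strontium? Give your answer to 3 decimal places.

Weight each isotope mass by its fractional abundance: 0.0056 × 83.91343 + 0.0986 × 85.90926 + 0.0700 × 86.90889 + 0.8258 × 87.90561
= 0.469915 + 8.470653 + 6.083622 + 72.592453 = 87.616643 Da

87.617 Da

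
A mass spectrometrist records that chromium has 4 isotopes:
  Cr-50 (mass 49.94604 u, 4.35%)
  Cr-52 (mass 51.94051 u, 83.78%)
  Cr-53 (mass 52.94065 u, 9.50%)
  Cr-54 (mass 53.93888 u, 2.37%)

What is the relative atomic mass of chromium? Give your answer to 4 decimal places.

51.9961 u

Average mass = Σ (abundance × isotope mass) = 0.0435 × 49.94604 + 0.8378 × 51.94051 + 0.0950 × 52.94065 + 0.0237 × 53.93888
= 2.172653 + 43.515759 + 5.029362 + 1.278351 = 51.996125 u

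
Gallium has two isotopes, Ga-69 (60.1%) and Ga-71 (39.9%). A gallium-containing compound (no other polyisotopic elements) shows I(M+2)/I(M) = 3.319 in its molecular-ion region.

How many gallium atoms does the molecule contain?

5

For n independent Ga atoms, I(M+2)/I(M) = n · (abundance Ga-71) / (abundance Ga-69) = n · 0.399/0.601.
n = 3.319 × 0.601/0.399 = 5.00 ≈ 5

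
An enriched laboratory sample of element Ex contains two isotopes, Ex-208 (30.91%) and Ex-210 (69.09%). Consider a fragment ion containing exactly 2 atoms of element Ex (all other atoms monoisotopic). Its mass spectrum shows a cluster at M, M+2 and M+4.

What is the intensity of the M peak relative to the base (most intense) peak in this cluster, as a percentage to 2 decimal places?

Term probabilities: M 0.0955, M+2 0.4271, M+4 0.4773. Base peak = M+4.
P(M+4) = C(2,2) × 0.3091^0 × 0.6909^2 = 1 × 1.0000 × 0.47734281 = 0.477343 (base)
P(M) = C(2,0) × 0.3091^2 × 0.6909^0 = 1 × 0.09554281 × 1.0000 = 0.095543
Relative intensity = 0.095543 / 0.477343 × 100 = 20.02

20.02%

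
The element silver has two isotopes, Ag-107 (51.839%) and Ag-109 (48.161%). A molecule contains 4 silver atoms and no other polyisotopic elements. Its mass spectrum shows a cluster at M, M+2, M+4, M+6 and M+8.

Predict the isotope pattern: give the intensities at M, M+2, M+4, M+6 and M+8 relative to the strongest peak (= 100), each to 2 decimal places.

Expanding (0.51839 + 0.48161)^4:
P(M) = 0.51839^4 = 0.072215
P(M+2) = 4 × 0.51839^3 × 0.48161^1 = 0.268365
P(M+4) = 6 × 0.51839^2 × 0.48161^2 = 0.373986
P(M+6) = 4 × 0.51839^1 × 0.48161^3 = 0.231634
P(M+8) = 0.48161^4 = 0.053800
The M+4 peak is largest (0.373986); scaling to 100 gives 19.31 : 71.76 : 100.00 : 61.94 : 14.39.

19.31 : 71.76 : 100.00 : 61.94 : 14.39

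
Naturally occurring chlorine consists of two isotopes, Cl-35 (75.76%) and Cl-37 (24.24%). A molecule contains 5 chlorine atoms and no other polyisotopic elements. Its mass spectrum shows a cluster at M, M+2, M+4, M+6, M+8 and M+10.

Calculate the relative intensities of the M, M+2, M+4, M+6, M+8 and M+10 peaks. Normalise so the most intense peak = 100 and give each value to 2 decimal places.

Each Cl atom is independently Cl-35 (p = 0.7576) or Cl-37 (q = 0.2424); the cluster is the binomial expansion (p + q)^5.
P(M) = 0.7576^5 = 0.249574
P(M+2) = 5 × 0.7576^4 × 0.2424^1 = 0.399266
P(M+4) = 10 × 0.7576^3 × 0.2424^2 = 0.255497
P(M+6) = 10 × 0.7576^2 × 0.2424^3 = 0.081748
P(M+8) = 5 × 0.7576^1 × 0.2424^4 = 0.013078
P(M+10) = 0.2424^5 = 0.000837
The M+2 peak is largest (0.399266); scaling to 100 gives 62.51 : 100.00 : 63.99 : 20.47 : 3.28 : 0.21.

62.51 : 100.00 : 63.99 : 20.47 : 3.28 : 0.21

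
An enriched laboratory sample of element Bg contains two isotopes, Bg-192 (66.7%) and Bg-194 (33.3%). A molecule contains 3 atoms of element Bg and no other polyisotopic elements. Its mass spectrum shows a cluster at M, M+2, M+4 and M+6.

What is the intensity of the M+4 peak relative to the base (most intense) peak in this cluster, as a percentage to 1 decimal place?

49.9%

Term probabilities: M 0.2967, M+2 0.4444, M+4 0.2219, M+6 0.0369. Base peak = M+2.
P(M+2) = C(3,1) × 0.667^2 × 0.333^1 = 3 × 0.444889 × 0.3330 = 0.444444 (base)
P(M+4) = C(3,2) × 0.667^1 × 0.333^2 = 3 × 0.6670 × 0.110889 = 0.221889
Relative intensity = 0.221889 / 0.444444 × 100 = 49.9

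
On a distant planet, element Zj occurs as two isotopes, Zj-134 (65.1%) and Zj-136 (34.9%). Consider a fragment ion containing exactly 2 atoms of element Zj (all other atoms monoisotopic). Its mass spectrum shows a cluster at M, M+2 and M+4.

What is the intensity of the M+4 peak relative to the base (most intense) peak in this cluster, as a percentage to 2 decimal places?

Term probabilities: M 0.4238, M+2 0.4544, M+4 0.1218. Base peak = M+2.
P(M+2) = C(2,1) × 0.651^1 × 0.349^1 = 2 × 0.6510 × 0.3490 = 0.454398 (base)
P(M+4) = C(2,2) × 0.651^0 × 0.349^2 = 1 × 1.0000 × 0.121801 = 0.121801
Relative intensity = 0.121801 / 0.454398 × 100 = 26.80

26.80%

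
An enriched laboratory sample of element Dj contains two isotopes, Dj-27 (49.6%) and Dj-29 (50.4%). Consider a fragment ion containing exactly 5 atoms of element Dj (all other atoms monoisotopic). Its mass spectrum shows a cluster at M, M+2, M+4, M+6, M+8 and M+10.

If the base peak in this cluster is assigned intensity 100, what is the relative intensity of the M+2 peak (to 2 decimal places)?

48.43

(0.496 + 0.504)^5 gives M 0.0300, M+2 0.1525, M+4 0.3100, M+6 0.3150, M+8 0.1600, M+10 0.0325; the largest is M+6.
P(M+6) = C(5,3) × 0.496^2 × 0.504^3 = 10 × 0.246016 × 0.12802406 = 0.314960 (base)
P(M+2) = C(5,1) × 0.496^4 × 0.504^1 = 5 × 0.06052387 × 0.5040 = 0.152520
Relative intensity = 0.152520 / 0.314960 × 100 = 48.43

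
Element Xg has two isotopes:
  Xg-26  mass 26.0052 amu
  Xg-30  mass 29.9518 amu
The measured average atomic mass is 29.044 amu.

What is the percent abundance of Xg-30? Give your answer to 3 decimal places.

76.998%

Let x be the fractional abundance of Xg-26; then Xg-30 has abundance 1 − x.
26.0052·x + 29.9518·(1 − x) = 29.044
(26.0052 − 29.9518)·x = 29.044 − 29.9518
x = -0.9078 / -3.9466 = 0.23002 → 23.002% Xg-26, 76.998% Xg-30.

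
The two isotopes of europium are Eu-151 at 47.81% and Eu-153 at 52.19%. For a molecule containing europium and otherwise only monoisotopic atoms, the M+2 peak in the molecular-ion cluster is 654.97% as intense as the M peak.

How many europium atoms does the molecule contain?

With n Eu atoms, P(M+2)/P(M) = C(n,1)·p^(n−1)q / p^n = n·q/p = n · 0.5219/0.4781.
n = 6.5497 × 0.4781/0.5219 = 6.00 ≈ 6

6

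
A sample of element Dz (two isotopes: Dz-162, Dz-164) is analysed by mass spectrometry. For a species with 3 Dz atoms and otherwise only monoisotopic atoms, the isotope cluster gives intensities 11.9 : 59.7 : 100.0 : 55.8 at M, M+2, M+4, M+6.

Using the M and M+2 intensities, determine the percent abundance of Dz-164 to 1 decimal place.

Let p = fractional abundance of Dz-162. I(M+2)/I(M) = [C(3,1)·p^2·(1−p)] / p^3 = 3·(1−p)/p = 59.7/11.9 = 5.0168
(1−p)/p = 5.0168/3 = 1.6723  ⇒  p = 1/(1 + 1.6723) = 0.3742
Dz-162: 37.4%, Dz-164: 62.6%.

62.6%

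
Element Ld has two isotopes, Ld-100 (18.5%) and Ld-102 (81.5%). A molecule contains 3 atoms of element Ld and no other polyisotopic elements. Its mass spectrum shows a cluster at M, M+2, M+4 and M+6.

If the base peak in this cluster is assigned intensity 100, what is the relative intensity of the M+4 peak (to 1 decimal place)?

68.1

Binomial terms of (0.185 + 0.815)^3: M 0.0063, M+2 0.0837, M+4 0.3686, M+6 0.5413 → M+6 is the base peak.
P(M+6) = C(3,3) × 0.185^0 × 0.815^3 = 1 × 1.0000 × 0.54134337 = 0.541343 (base)
P(M+4) = C(3,2) × 0.185^1 × 0.815^2 = 3 × 0.1850 × 0.664225 = 0.368645
Relative intensity = 0.368645 / 0.541343 × 100 = 68.1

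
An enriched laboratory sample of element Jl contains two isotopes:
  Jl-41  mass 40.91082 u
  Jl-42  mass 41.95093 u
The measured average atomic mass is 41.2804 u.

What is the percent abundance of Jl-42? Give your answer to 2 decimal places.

With x = fraction of Jl-41 (so Jl-42 is 1 − x):
40.91082·x + 41.95093·(1 − x) = 41.2804
(40.91082 − 41.95093)·x = 41.2804 − 41.95093
x = -0.67053 / -1.04011 = 0.64467 → 64.47% Jl-41, 35.53% Jl-42.

35.53%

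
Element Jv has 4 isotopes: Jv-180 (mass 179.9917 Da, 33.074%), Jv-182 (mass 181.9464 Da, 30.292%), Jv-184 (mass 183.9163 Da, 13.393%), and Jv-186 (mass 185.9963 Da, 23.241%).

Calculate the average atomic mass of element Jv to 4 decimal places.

182.5050 Da

The abundance-weighted mean is 0.33074 × 179.9917 + 0.30292 × 181.9464 + 0.13393 × 183.9163 + 0.23241 × 185.9963
= 59.53045 + 55.11520 + 24.63191 + 43.22740 = 182.50496 Da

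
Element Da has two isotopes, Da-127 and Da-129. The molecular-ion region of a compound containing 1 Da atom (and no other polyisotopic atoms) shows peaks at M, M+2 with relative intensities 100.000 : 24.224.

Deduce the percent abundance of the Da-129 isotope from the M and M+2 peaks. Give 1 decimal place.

If p is the fraction of Da that is Da-127, then I(M+2)/I(M) = [C(1,1)·p^0·(1−p)] / p^1 = 1·(1−p)/p = 24.224/100.000 = 0.2422
(1−p)/p = 0.2422/1 = 0.2422  ⇒  p = 1/(1 + 0.2422) = 0.8050
Da-127: 80.5%, Da-129: 19.5%.

19.5%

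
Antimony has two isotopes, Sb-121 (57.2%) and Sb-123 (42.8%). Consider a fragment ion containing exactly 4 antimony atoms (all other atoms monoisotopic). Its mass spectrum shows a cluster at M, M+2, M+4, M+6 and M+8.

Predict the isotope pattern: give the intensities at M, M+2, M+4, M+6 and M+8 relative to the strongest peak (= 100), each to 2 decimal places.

Expanding (0.572 + 0.428)^4:
P(M) = 0.572^4 = 0.107049
P(M+2) = 4 × 0.572^3 × 0.428^1 = 0.320400
P(M+4) = 6 × 0.572^2 × 0.428^2 = 0.359609
P(M+6) = 4 × 0.572^1 × 0.428^3 = 0.179385
P(M+8) = 0.428^4 = 0.033556
The M+4 peak is largest (0.359609); scaling to 100 gives 29.77 : 89.10 : 100.00 : 49.88 : 9.33.

29.77 : 89.10 : 100.00 : 49.88 : 9.33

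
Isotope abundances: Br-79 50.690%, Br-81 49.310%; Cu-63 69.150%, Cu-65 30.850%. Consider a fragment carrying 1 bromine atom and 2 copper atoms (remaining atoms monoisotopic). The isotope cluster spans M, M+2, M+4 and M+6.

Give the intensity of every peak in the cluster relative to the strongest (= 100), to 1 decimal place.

Bromine pattern (n=1): 0.5069 : 0.4931
Copper pattern (n=2): 0.47817225 : 0.4266555 : 0.09517225
Convolve the two distributions (both contribute in 2-u steps):
  M: 0.5069×0.47817225 = 0.242386
  M+2: 0.5069×0.4266555 + 0.4931×0.47817225 = 0.452058
  M+4: 0.5069×0.09517225 + 0.4931×0.4266555 = 0.258627
  M+6: 0.4931×0.09517225 = 0.046929
Scale to base peak (0.452058) = 100: 53.6 : 100.0 : 57.2 : 10.4

53.6 : 100.0 : 57.2 : 10.4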